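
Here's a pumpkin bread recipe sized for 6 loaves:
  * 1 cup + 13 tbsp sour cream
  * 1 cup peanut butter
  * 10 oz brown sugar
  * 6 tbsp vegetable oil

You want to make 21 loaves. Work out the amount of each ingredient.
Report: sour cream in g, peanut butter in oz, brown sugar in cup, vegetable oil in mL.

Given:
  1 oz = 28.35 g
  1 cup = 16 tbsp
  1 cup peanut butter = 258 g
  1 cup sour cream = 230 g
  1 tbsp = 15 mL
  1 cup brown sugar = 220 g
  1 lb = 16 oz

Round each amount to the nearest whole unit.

sour cream: 1459 g; peanut butter: 32 oz; brown sugar: 5 cup; vegetable oil: 315 mL

Scaling factor: 21/6 = 7/2 = 3.5.
sour cream: (1 cup + 13 tbsp = 1.8125 cup) × 7/2 × 230 g/cup ≈ 1459 g
peanut butter: 1 cup × 7/2 × 258 g/cup ÷ 28.35 g/oz ≈ 32 oz
brown sugar: 10 oz × 7/2 × 28.35 g/oz ÷ 220 g/cup ≈ 5 cup
vegetable oil: 6 tbsp × 7/2 × 15 mL/tbsp = 315 mL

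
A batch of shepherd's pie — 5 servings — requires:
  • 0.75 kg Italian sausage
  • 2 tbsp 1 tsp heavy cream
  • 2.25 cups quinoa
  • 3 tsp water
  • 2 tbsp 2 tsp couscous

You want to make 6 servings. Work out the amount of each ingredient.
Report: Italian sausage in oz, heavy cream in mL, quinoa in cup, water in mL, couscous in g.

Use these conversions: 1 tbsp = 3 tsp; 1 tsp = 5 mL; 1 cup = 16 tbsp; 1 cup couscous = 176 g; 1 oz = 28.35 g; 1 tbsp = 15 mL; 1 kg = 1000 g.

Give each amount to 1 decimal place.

Scaling factor: 6/5 = 1.2.
Italian sausage: 0.75 kg × 6/5 × 1000 g/kg ÷ 28.35 g/oz ≈ 31.7 oz
heavy cream: (2 tbsp + 1 tsp = 7/3 tbsp) × 6/5 × 15 mL/tbsp = 42.0 mL
quinoa: 2.25 cup × 6/5 = 2.7 cup
water: 3 tsp × 6/5 × 5 mL/tsp = 18.0 mL
couscous: (2 tbsp + 2 tsp = 8/3 tbsp) × 6/5 ÷ 16 tbsp/cup × 176 g/cup = 35.2 g

Italian sausage: 31.7 oz; heavy cream: 42.0 mL; quinoa: 2.7 cup; water: 18.0 mL; couscous: 35.2 g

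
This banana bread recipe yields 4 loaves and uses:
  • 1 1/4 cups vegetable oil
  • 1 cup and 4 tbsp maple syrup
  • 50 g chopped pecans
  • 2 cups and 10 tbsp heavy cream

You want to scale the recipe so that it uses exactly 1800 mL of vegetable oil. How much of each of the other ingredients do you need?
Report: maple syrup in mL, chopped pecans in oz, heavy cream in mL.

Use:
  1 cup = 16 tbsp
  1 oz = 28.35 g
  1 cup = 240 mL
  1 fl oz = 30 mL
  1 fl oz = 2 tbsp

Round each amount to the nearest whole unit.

maple syrup: 1800 mL; chopped pecans: 11 oz; heavy cream: 3780 mL

The original recipe has 300 mL of vegetable oil, so the scaling factor is 1800 ÷ 300 = 6.
maple syrup: (1 cup + 4 tbsp = 1.25 cup) × 6 × 240 mL/cup = 1800 mL
chopped pecans: 50 g × 6 ÷ 28.35 g/oz ≈ 11 oz
heavy cream: (2 cup + 10 tbsp = 2.625 cup) × 6 × 240 mL/cup = 3780 mL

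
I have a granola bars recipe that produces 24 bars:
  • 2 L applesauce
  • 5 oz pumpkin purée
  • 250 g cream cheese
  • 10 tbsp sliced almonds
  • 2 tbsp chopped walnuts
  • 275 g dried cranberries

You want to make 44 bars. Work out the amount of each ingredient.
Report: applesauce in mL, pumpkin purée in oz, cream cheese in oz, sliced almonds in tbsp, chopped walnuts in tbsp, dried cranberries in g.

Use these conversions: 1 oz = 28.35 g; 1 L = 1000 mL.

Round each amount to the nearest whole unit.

Scaling factor: 44/24 = 11/6.
applesauce: 2 L × 11/6 × 1000 mL/L ≈ 3667 mL
pumpkin purée: 5 oz × 11/6 ≈ 9 oz
cream cheese: 250 g × 11/6 ÷ 28.35 g/oz ≈ 16 oz
sliced almonds: 10 tbsp × 11/6 ≈ 18 tbsp
chopped walnuts: 2 tbsp × 11/6 ≈ 4 tbsp
dried cranberries: 275 g × 11/6 ≈ 504 g

applesauce: 3667 mL; pumpkin purée: 9 oz; cream cheese: 16 oz; sliced almonds: 18 tbsp; chopped walnuts: 4 tbsp; dried cranberries: 504 g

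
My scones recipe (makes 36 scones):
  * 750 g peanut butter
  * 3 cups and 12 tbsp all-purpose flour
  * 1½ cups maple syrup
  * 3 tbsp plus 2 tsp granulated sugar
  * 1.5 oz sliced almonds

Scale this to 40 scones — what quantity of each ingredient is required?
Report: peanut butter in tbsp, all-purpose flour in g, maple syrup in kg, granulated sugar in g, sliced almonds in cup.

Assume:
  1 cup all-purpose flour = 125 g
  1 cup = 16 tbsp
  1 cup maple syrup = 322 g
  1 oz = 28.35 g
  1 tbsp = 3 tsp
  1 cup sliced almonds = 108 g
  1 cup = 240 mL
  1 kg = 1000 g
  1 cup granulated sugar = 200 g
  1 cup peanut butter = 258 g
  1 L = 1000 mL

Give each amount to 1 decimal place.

peanut butter: 51.7 tbsp; all-purpose flour: 520.8 g; maple syrup: 0.5 kg; granulated sugar: 50.9 g; sliced almonds: 0.4 cup

Scaling factor: 40/36 = 10/9.
peanut butter: 750 g × 10/9 ÷ 258 g/cup × 16 tbsp/cup ≈ 51.7 tbsp
all-purpose flour: (3 cup + 12 tbsp = 3.75 cup) × 10/9 × 125 g/cup ≈ 520.8 g
maple syrup: 1.5 cup × 10/9 × 322 g/cup ÷ 1000 g/kg ≈ 0.5 kg
granulated sugar: (3 tbsp + 2 tsp = 11/3 tbsp) × 10/9 ÷ 16 tbsp/cup × 200 g/cup ≈ 50.9 g
sliced almonds: 1.5 oz × 10/9 × 28.35 g/oz ÷ 108 g/cup ≈ 0.4 cup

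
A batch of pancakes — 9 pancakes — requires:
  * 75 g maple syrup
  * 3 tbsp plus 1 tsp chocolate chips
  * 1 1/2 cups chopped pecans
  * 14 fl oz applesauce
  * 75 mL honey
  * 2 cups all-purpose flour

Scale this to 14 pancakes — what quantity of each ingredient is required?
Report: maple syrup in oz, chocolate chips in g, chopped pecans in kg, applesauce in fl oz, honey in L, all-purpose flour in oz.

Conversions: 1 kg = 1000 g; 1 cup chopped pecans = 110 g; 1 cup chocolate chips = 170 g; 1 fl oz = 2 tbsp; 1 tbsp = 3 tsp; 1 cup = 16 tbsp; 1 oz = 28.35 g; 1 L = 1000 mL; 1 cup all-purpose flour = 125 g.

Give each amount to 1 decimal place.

maple syrup: 4.1 oz; chocolate chips: 55.1 g; chopped pecans: 0.3 kg; applesauce: 21.8 fl oz; honey: 0.1 L; all-purpose flour: 13.7 oz

Scaling factor: 14/9.
maple syrup: 75 g × 14/9 ÷ 28.35 g/oz ≈ 4.1 oz
chocolate chips: (3 tbsp + 1 tsp = 10/3 tbsp) × 14/9 ÷ 16 tbsp/cup × 170 g/cup ≈ 55.1 g
chopped pecans: 1.5 cup × 14/9 × 110 g/cup ÷ 1000 g/kg ≈ 0.3 kg
applesauce: 14 fl oz × 14/9 ≈ 21.8 fl oz
honey: 75 mL × 14/9 ÷ 1000 mL/L ≈ 0.1 L
all-purpose flour: 2 cup × 14/9 × 125 g/cup ÷ 28.35 g/oz ≈ 13.7 oz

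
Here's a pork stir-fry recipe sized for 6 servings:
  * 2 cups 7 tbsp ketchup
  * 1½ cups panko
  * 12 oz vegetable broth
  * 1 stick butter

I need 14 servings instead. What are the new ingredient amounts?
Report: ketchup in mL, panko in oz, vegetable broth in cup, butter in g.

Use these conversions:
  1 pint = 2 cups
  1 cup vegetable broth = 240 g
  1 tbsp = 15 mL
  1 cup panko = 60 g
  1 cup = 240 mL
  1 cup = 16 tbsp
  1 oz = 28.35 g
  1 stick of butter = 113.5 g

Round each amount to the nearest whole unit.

Scaling factor: 14/6 = 7/3.
ketchup: (2 cup + 7 tbsp = 2.4375 cup) × 7/3 × 240 mL/cup = 1365 mL
panko: 1.5 cup × 7/3 × 60 g/cup ÷ 28.35 g/oz ≈ 7 oz
vegetable broth: 12 oz × 7/3 × 28.35 g/oz ÷ 240 g/cup ≈ 3 cup
butter: 1 stick × 7/3 × 113.5 g/stick ≈ 265 g

ketchup: 1365 mL; panko: 7 oz; vegetable broth: 3 cup; butter: 265 g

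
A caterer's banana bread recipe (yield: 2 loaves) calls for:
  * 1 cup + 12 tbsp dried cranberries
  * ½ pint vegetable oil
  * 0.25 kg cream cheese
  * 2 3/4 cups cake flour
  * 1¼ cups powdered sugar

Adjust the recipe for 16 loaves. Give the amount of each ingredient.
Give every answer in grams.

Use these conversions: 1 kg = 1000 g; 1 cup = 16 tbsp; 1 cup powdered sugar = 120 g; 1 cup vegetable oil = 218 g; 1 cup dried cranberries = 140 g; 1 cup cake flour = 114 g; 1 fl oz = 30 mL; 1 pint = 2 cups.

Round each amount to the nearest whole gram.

Scaling factor: 16/2 = 8.
dried cranberries: (1 cup + 12 tbsp = 1.75 cup) × 8 × 140 g/cup = 1960 g
vegetable oil: 0.5 pint × 8 × 2 cup/pint × 218 g/cup = 1744 g
cream cheese: 0.25 kg × 8 × 1000 g/kg = 2000 g
cake flour: 2.75 cup × 8 × 114 g/cup = 2508 g
powdered sugar: 1.25 cup × 8 × 120 g/cup = 1200 g

dried cranberries: 1960 g; vegetable oil: 1744 g; cream cheese: 2000 g; cake flour: 2508 g; powdered sugar: 1200 g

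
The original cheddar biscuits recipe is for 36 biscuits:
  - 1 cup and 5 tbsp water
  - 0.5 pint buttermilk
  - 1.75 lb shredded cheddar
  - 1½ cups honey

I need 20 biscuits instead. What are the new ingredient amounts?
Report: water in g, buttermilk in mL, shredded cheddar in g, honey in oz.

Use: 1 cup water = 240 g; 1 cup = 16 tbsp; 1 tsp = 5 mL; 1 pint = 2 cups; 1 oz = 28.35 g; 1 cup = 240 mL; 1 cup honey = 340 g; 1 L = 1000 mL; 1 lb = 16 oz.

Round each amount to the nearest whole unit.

Scaling factor: 20/36 = 5/9.
water: (1 cup + 5 tbsp = 1.3125 cup) × 5/9 × 240 g/cup = 175 g
buttermilk: 0.5 pint × 5/9 × 2 cup/pint × 240 mL/cup ≈ 133 mL
shredded cheddar: 1.75 lb × 5/9 × 16 oz/lb × 28.35 g/oz = 441 g
honey: 1.5 cup × 5/9 × 340 g/cup ÷ 28.35 g/oz ≈ 10 oz

water: 175 g; buttermilk: 133 mL; shredded cheddar: 441 g; honey: 10 oz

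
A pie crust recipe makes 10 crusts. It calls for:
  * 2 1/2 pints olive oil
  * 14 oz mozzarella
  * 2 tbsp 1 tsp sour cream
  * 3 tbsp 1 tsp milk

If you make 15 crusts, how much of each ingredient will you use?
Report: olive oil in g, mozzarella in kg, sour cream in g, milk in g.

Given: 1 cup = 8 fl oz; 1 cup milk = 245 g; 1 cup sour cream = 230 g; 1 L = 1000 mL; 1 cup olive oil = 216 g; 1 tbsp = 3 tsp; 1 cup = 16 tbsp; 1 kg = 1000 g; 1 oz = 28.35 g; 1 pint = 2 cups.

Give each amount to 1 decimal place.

olive oil: 1620.0 g; mozzarella: 0.6 kg; sour cream: 50.3 g; milk: 76.6 g

Scaling factor: 15/10 = 3/2 = 1.5.
olive oil: 2.5 pint × 3/2 × 2 cup/pint × 216 g/cup = 1620.0 g
mozzarella: 14 oz × 3/2 × 28.35 g/oz ÷ 1000 g/kg ≈ 0.6 kg
sour cream: (2 tbsp + 1 tsp = 7/3 tbsp) × 3/2 ÷ 16 tbsp/cup × 230 g/cup ≈ 50.3 g
milk: (3 tbsp + 1 tsp = 10/3 tbsp) × 3/2 ÷ 16 tbsp/cup × 245 g/cup ≈ 76.6 g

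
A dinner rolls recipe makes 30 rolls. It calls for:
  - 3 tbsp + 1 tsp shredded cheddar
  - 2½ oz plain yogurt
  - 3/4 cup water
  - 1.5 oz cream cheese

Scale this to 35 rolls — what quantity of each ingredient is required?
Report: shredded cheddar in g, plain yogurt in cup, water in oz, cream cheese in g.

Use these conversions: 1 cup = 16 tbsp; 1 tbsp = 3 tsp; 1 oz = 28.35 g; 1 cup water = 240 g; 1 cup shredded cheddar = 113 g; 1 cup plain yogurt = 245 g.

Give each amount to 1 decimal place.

shredded cheddar: 27.5 g; plain yogurt: 0.3 cup; water: 7.4 oz; cream cheese: 49.6 g

Scaling factor: 35/30 = 7/6.
shredded cheddar: (3 tbsp + 1 tsp = 10/3 tbsp) × 7/6 ÷ 16 tbsp/cup × 113 g/cup ≈ 27.5 g
plain yogurt: 2.5 oz × 7/6 × 28.35 g/oz ÷ 245 g/cup ≈ 0.3 cup
water: 0.75 cup × 7/6 × 240 g/cup ÷ 28.35 g/oz ≈ 7.4 oz
cream cheese: 1.5 oz × 7/6 × 28.35 g/oz ≈ 49.6 g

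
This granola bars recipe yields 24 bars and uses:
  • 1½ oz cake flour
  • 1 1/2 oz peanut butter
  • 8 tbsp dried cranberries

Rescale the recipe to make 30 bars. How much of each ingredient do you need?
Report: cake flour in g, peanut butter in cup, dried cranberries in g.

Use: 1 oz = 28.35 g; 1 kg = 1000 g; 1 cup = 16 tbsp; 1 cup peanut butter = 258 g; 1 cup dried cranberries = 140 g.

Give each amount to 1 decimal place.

cake flour: 53.2 g; peanut butter: 0.2 cup; dried cranberries: 87.5 g

Scaling factor: 30/24 = 5/4 = 1.25.
cake flour: 1.5 oz × 5/4 × 28.35 g/oz ≈ 53.2 g
peanut butter: 1.5 oz × 5/4 × 28.35 g/oz ÷ 258 g/cup ≈ 0.2 cup
dried cranberries: 8 tbsp × 5/4 ÷ 16 tbsp/cup × 140 g/cup = 87.5 g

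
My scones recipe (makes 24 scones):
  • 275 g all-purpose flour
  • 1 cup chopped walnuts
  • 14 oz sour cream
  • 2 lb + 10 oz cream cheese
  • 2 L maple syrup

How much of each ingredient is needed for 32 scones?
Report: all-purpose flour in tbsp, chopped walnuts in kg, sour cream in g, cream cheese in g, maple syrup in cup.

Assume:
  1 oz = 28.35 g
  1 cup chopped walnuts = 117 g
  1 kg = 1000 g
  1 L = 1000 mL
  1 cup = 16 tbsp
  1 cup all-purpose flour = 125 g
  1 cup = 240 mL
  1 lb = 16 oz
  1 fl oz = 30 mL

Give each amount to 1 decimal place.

Scaling factor: 32/24 = 4/3.
all-purpose flour: 275 g × 4/3 ÷ 125 g/cup × 16 tbsp/cup ≈ 46.9 tbsp
chopped walnuts: 1 cup × 4/3 × 117 g/cup ÷ 1000 g/kg ≈ 0.2 kg
sour cream: 14 oz × 4/3 × 28.35 g/oz = 529.2 g
cream cheese: (2 lb + 10 oz = 2.625 lb) × 4/3 × 16 oz/lb × 28.35 g/oz = 1587.6 g
maple syrup: 2 L × 4/3 × 1000 mL/L ÷ 240 mL/cup ≈ 11.1 cup

all-purpose flour: 46.9 tbsp; chopped walnuts: 0.2 kg; sour cream: 529.2 g; cream cheese: 1587.6 g; maple syrup: 11.1 cup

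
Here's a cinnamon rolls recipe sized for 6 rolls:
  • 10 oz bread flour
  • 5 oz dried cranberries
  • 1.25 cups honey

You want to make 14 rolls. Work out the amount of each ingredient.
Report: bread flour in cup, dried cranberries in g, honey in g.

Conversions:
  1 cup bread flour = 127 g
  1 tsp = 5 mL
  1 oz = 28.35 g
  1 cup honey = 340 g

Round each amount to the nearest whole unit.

Scaling factor: 14/6 = 7/3.
bread flour: 10 oz × 7/3 × 28.35 g/oz ÷ 127 g/cup ≈ 5 cup
dried cranberries: 5 oz × 7/3 × 28.35 g/oz ≈ 331 g
honey: 1.25 cup × 7/3 × 340 g/cup ≈ 992 g

bread flour: 5 cup; dried cranberries: 331 g; honey: 992 g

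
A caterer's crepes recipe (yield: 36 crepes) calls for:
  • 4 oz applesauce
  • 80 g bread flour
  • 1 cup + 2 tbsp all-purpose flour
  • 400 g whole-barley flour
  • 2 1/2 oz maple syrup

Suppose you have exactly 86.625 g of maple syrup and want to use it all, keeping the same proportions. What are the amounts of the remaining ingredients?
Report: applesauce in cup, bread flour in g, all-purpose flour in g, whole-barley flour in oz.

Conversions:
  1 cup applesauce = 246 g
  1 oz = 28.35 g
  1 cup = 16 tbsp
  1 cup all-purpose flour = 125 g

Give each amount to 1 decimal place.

applesauce: 0.6 cup; bread flour: 97.8 g; all-purpose flour: 171.9 g; whole-barley flour: 17.2 oz

The original recipe has 70.875 g of maple syrup, so the scaling factor is 86.625 ÷ 70.875 = 11/9.
applesauce: 4 oz × 11/9 × 28.35 g/oz ÷ 246 g/cup ≈ 0.6 cup
bread flour: 80 g × 11/9 ≈ 97.8 g
all-purpose flour: (1 cup + 2 tbsp = 1.125 cup) × 11/9 × 125 g/cup ≈ 171.9 g
whole-barley flour: 400 g × 11/9 ÷ 28.35 g/oz ≈ 17.2 oz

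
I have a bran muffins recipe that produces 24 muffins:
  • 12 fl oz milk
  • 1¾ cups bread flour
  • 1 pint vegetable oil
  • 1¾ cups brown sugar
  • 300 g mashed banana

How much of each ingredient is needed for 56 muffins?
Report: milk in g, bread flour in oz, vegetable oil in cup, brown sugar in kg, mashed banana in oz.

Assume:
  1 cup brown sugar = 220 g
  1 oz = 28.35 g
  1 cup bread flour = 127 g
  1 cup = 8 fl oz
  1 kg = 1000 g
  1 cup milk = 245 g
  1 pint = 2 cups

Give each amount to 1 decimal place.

Scaling factor: 56/24 = 7/3.
milk: 12 fl oz × 7/3 ÷ 8 fl oz/cup × 245 g/cup = 857.5 g
bread flour: 1.75 cup × 7/3 × 127 g/cup ÷ 28.35 g/oz ≈ 18.3 oz
vegetable oil: 1 pint × 7/3 × 2 cup/pint ≈ 4.7 cup
brown sugar: 1.75 cup × 7/3 × 220 g/cup ÷ 1000 g/kg ≈ 0.9 kg
mashed banana: 300 g × 7/3 ÷ 28.35 g/oz ≈ 24.7 oz

milk: 857.5 g; bread flour: 18.3 oz; vegetable oil: 4.7 cup; brown sugar: 0.9 kg; mashed banana: 24.7 oz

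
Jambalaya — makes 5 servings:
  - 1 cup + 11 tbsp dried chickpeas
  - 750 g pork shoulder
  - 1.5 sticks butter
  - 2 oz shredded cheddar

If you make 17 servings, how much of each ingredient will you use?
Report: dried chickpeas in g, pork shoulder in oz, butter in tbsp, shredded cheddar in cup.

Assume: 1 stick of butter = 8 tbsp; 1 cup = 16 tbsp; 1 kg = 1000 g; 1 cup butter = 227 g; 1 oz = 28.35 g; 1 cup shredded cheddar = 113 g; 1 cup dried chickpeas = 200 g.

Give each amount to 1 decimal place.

Scaling factor: 17/5 = 3.4.
dried chickpeas: (1 cup + 11 tbsp = 1.6875 cup) × 17/5 × 200 g/cup = 1147.5 g
pork shoulder: 750 g × 17/5 ÷ 28.35 g/oz ≈ 89.9 oz
butter: 1.5 stick × 17/5 × 8 tbsp/stick = 40.8 tbsp
shredded cheddar: 2 oz × 17/5 × 28.35 g/oz ÷ 113 g/cup ≈ 1.7 cup

dried chickpeas: 1147.5 g; pork shoulder: 89.9 oz; butter: 40.8 tbsp; shredded cheddar: 1.7 cup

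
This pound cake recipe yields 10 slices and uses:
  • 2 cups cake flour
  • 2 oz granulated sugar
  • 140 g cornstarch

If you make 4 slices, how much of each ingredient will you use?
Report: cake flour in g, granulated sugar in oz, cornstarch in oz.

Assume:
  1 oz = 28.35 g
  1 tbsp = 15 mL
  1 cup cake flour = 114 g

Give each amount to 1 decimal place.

cake flour: 91.2 g; granulated sugar: 0.8 oz; cornstarch: 2.0 oz

Scaling factor: 4/10 = 2/5 = 0.4.
cake flour: 2 cup × 2/5 × 114 g/cup = 91.2 g
granulated sugar: 2 oz × 2/5 = 0.8 oz
cornstarch: 140 g × 2/5 ÷ 28.35 g/oz ≈ 2.0 oz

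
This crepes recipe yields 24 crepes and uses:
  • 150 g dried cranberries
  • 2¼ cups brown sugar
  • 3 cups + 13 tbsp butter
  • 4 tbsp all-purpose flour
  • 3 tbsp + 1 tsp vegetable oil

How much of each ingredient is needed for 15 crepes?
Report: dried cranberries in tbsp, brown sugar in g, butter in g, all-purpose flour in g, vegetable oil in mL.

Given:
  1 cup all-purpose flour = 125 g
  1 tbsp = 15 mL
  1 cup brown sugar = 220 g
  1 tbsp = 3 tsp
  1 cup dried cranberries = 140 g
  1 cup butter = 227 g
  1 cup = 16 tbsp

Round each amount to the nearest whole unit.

Scaling factor: 15/24 = 5/8 = 0.625.
dried cranberries: 150 g × 5/8 ÷ 140 g/cup × 16 tbsp/cup ≈ 11 tbsp
brown sugar: 2.25 cup × 5/8 × 220 g/cup ≈ 309 g
butter: (3 cup + 13 tbsp = 3.8125 cup) × 5/8 × 227 g/cup ≈ 541 g
all-purpose flour: 4 tbsp × 5/8 ÷ 16 tbsp/cup × 125 g/cup ≈ 20 g
vegetable oil: (3 tbsp + 1 tsp = 10/3 tbsp) × 5/8 × 15 mL/tbsp ≈ 31 mL

dried cranberries: 11 tbsp; brown sugar: 309 g; butter: 541 g; all-purpose flour: 20 g; vegetable oil: 31 mL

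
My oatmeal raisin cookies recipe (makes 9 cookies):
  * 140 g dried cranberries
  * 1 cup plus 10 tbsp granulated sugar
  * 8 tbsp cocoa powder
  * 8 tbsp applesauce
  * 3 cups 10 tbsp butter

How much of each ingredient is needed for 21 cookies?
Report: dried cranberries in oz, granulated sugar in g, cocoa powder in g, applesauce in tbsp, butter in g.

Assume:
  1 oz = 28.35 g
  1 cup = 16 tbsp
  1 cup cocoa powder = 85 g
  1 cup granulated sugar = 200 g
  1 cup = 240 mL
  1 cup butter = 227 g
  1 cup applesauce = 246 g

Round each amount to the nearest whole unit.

Scaling factor: 21/9 = 7/3.
dried cranberries: 140 g × 7/3 ÷ 28.35 g/oz ≈ 12 oz
granulated sugar: (1 cup + 10 tbsp = 1.625 cup) × 7/3 × 200 g/cup ≈ 758 g
cocoa powder: 8 tbsp × 7/3 ÷ 16 tbsp/cup × 85 g/cup ≈ 99 g
applesauce: 8 tbsp × 7/3 ≈ 19 tbsp
butter: (3 cup + 10 tbsp = 3.625 cup) × 7/3 × 227 g/cup ≈ 1920 g

dried cranberries: 12 oz; granulated sugar: 758 g; cocoa powder: 99 g; applesauce: 19 tbsp; butter: 1920 g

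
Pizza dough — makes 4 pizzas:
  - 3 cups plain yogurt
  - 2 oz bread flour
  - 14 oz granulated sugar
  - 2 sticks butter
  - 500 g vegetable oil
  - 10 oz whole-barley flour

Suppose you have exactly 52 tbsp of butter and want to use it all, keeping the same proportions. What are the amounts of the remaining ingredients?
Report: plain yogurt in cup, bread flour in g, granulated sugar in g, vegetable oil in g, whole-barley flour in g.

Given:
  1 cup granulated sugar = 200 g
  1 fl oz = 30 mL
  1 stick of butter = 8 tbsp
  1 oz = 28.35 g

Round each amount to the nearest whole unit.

plain yogurt: 10 cup; bread flour: 184 g; granulated sugar: 1290 g; vegetable oil: 1625 g; whole-barley flour: 921 g

The original recipe has 16 tbsp of butter, so the scaling factor is 52 ÷ 16 = 13/4 = 3.25.
plain yogurt: 3 cup × 13/4 ≈ 10 cup
bread flour: 2 oz × 13/4 × 28.35 g/oz ≈ 184 g
granulated sugar: 14 oz × 13/4 × 28.35 g/oz ≈ 1290 g
vegetable oil: 500 g × 13/4 = 1625 g
whole-barley flour: 10 oz × 13/4 × 28.35 g/oz ≈ 921 g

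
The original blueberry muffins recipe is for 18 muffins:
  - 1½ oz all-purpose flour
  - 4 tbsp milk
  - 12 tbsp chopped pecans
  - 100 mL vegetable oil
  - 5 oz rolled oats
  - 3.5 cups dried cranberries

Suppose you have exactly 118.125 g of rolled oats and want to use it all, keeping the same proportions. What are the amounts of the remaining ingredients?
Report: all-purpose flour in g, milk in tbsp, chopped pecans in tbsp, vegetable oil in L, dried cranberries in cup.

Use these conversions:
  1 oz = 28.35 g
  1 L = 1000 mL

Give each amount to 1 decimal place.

all-purpose flour: 35.4 g; milk: 3.3 tbsp; chopped pecans: 10.0 tbsp; vegetable oil: 0.1 L; dried cranberries: 2.9 cup

The original recipe has 141.75 g of rolled oats, so the scaling factor is 118.125 ÷ 141.75 = 5/6.
all-purpose flour: 1.5 oz × 5/6 × 28.35 g/oz ≈ 35.4 g
milk: 4 tbsp × 5/6 ≈ 3.3 tbsp
chopped pecans: 12 tbsp × 5/6 = 10.0 tbsp
vegetable oil: 100 mL × 5/6 ÷ 1000 mL/L ≈ 0.1 L
dried cranberries: 3.5 cup × 5/6 ≈ 2.9 cup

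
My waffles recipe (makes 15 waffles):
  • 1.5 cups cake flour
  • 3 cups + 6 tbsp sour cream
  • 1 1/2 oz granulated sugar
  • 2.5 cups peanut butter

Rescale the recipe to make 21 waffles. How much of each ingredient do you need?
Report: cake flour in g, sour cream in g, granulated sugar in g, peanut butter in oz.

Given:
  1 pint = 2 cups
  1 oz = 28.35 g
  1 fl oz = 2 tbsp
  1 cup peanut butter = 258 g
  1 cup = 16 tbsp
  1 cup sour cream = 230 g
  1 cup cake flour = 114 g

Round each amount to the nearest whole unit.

cake flour: 239 g; sour cream: 1087 g; granulated sugar: 60 g; peanut butter: 32 oz

Scaling factor: 21/15 = 7/5 = 1.4.
cake flour: 1.5 cup × 7/5 × 114 g/cup ≈ 239 g
sour cream: (3 cup + 6 tbsp = 3.375 cup) × 7/5 × 230 g/cup ≈ 1087 g
granulated sugar: 1.5 oz × 7/5 × 28.35 g/oz ≈ 60 g
peanut butter: 2.5 cup × 7/5 × 258 g/cup ÷ 28.35 g/oz ≈ 32 oz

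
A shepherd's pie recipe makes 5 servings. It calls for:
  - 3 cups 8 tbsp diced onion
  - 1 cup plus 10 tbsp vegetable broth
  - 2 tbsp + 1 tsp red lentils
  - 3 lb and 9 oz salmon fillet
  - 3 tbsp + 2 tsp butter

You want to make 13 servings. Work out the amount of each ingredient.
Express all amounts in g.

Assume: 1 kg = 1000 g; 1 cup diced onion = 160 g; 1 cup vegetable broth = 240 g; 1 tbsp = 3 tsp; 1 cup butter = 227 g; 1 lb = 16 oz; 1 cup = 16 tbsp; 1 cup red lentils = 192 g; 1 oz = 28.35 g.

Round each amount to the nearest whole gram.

diced onion: 1456 g; vegetable broth: 1014 g; red lentils: 73 g; salmon fillet: 4201 g; butter: 135 g

Scaling factor: 13/5 = 2.6.
diced onion: (3 cup + 8 tbsp = 3.5 cup) × 13/5 × 160 g/cup = 1456 g
vegetable broth: (1 cup + 10 tbsp = 1.625 cup) × 13/5 × 240 g/cup = 1014 g
red lentils: (2 tbsp + 1 tsp = 7/3 tbsp) × 13/5 ÷ 16 tbsp/cup × 192 g/cup ≈ 73 g
salmon fillet: (3 lb + 9 oz = 3.5625 lb) × 13/5 × 16 oz/lb × 28.35 g/oz ≈ 4201 g
butter: (3 tbsp + 2 tsp = 11/3 tbsp) × 13/5 ÷ 16 tbsp/cup × 227 g/cup ≈ 135 g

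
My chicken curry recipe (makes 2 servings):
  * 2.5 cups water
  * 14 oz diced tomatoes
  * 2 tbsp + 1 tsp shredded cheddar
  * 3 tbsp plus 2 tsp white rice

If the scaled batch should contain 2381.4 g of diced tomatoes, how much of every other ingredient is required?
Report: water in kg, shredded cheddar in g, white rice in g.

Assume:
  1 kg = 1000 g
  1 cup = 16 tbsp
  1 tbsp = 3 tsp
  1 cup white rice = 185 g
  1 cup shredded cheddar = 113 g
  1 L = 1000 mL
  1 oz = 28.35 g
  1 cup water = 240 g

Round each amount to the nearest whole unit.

water: 4 kg; shredded cheddar: 99 g; white rice: 254 g

The original recipe has 396.9 g of diced tomatoes, so the scaling factor is 2381.4 ÷ 396.9 = 6.
water: 2.5 cup × 6 × 240 g/cup ÷ 1000 g/kg ≈ 4 kg
shredded cheddar: (2 tbsp + 1 tsp = 7/3 tbsp) × 6 ÷ 16 tbsp/cup × 113 g/cup ≈ 99 g
white rice: (3 tbsp + 2 tsp = 11/3 tbsp) × 6 ÷ 16 tbsp/cup × 185 g/cup ≈ 254 g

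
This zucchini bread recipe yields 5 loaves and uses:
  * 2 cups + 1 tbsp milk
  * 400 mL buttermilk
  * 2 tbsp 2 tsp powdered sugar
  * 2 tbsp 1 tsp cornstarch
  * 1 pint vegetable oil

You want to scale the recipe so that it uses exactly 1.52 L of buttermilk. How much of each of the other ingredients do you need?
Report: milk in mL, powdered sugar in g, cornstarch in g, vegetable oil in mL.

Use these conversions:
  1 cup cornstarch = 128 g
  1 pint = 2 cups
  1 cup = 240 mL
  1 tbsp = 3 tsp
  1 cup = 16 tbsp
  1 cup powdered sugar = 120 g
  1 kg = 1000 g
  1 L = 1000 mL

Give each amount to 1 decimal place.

The original recipe has 0.4 L of buttermilk, so the scaling factor is 1.52 ÷ 0.4 = 19/5 = 3.8.
milk: (2 cup + 1 tbsp = 2.0625 cup) × 19/5 × 240 mL/cup = 1881.0 mL
powdered sugar: (2 tbsp + 2 tsp = 8/3 tbsp) × 19/5 ÷ 16 tbsp/cup × 120 g/cup = 76.0 g
cornstarch: (2 tbsp + 1 tsp = 7/3 tbsp) × 19/5 ÷ 16 tbsp/cup × 128 g/cup ≈ 70.9 g
vegetable oil: 1 pint × 19/5 × 2 cup/pint × 240 mL/cup = 1824.0 mL

milk: 1881.0 mL; powdered sugar: 76.0 g; cornstarch: 70.9 g; vegetable oil: 1824.0 mL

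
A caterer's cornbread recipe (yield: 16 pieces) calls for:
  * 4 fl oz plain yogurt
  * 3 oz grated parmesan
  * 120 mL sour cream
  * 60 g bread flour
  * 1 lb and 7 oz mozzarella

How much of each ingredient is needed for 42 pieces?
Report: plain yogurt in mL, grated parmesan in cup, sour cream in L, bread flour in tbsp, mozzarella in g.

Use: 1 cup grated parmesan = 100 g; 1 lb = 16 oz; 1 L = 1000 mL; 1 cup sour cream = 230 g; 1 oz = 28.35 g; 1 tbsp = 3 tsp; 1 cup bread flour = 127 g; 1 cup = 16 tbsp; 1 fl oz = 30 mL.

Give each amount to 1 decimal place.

plain yogurt: 315.0 mL; grated parmesan: 2.2 cup; sour cream: 0.3 L; bread flour: 19.8 tbsp; mozzarella: 1711.6 g

Scaling factor: 42/16 = 21/8 = 2.625.
plain yogurt: 4 fl oz × 21/8 × 30 mL/fl oz = 315.0 mL
grated parmesan: 3 oz × 21/8 × 28.35 g/oz ÷ 100 g/cup ≈ 2.2 cup
sour cream: 120 mL × 21/8 ÷ 1000 mL/L ≈ 0.3 L
bread flour: 60 g × 21/8 ÷ 127 g/cup × 16 tbsp/cup ≈ 19.8 tbsp
mozzarella: (1 lb + 7 oz = 1.4375 lb) × 21/8 × 16 oz/lb × 28.35 g/oz ≈ 1711.6 g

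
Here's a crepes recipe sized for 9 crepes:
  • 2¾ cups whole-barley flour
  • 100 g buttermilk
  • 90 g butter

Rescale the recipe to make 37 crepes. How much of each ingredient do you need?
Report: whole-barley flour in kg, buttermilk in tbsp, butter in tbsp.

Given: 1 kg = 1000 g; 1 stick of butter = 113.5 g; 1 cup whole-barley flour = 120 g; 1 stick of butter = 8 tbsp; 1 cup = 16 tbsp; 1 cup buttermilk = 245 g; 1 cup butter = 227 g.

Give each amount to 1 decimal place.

whole-barley flour: 1.4 kg; buttermilk: 26.8 tbsp; butter: 26.1 tbsp

Scaling factor: 37/9.
whole-barley flour: 2.75 cup × 37/9 × 120 g/cup ÷ 1000 g/kg ≈ 1.4 kg
buttermilk: 100 g × 37/9 ÷ 245 g/cup × 16 tbsp/cup ≈ 26.8 tbsp
butter: 90 g × 37/9 ÷ 113.5 g/stick × 8 tbsp/stick ≈ 26.1 tbsp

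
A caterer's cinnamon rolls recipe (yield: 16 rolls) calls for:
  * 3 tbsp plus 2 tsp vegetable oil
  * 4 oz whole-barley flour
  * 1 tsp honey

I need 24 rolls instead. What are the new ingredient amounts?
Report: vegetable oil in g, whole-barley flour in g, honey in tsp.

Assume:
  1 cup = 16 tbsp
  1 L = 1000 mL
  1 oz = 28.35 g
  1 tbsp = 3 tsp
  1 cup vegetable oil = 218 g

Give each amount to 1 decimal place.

Scaling factor: 24/16 = 3/2 = 1.5.
vegetable oil: (3 tbsp + 2 tsp = 11/3 tbsp) × 3/2 ÷ 16 tbsp/cup × 218 g/cup ≈ 74.9 g
whole-barley flour: 4 oz × 3/2 × 28.35 g/oz = 170.1 g
honey: 1 tsp × 3/2 = 1.5 tsp

vegetable oil: 74.9 g; whole-barley flour: 170.1 g; honey: 1.5 tsp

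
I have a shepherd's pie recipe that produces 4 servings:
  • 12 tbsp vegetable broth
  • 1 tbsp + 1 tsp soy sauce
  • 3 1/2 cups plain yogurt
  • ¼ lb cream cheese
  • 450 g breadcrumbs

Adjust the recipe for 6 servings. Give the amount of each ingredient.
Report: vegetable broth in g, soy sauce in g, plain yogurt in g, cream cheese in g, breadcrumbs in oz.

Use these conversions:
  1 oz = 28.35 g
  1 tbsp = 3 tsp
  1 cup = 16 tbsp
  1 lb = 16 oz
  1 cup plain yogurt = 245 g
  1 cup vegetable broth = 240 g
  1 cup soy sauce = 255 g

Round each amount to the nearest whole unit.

vegetable broth: 270 g; soy sauce: 32 g; plain yogurt: 1286 g; cream cheese: 170 g; breadcrumbs: 24 oz

Scaling factor: 6/4 = 3/2 = 1.5.
vegetable broth: 12 tbsp × 3/2 ÷ 16 tbsp/cup × 240 g/cup = 270 g
soy sauce: (1 tbsp + 1 tsp = 4/3 tbsp) × 3/2 ÷ 16 tbsp/cup × 255 g/cup ≈ 32 g
plain yogurt: 3.5 cup × 3/2 × 245 g/cup ≈ 1286 g
cream cheese: 0.25 lb × 3/2 × 16 oz/lb × 28.35 g/oz ≈ 170 g
breadcrumbs: 450 g × 3/2 ÷ 28.35 g/oz ≈ 24 oz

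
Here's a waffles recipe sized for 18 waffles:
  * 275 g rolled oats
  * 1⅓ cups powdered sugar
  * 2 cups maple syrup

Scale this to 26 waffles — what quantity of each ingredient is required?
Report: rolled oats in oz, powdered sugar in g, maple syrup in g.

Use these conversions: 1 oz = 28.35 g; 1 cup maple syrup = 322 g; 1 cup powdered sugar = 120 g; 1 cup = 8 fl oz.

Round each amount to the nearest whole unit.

Scaling factor: 26/18 = 13/9.
rolled oats: 275 g × 13/9 ÷ 28.35 g/oz ≈ 14 oz
powdered sugar: 4/3 cup × 13/9 × 120 g/cup ≈ 231 g
maple syrup: 2 cup × 13/9 × 322 g/cup ≈ 930 g

rolled oats: 14 oz; powdered sugar: 231 g; maple syrup: 930 g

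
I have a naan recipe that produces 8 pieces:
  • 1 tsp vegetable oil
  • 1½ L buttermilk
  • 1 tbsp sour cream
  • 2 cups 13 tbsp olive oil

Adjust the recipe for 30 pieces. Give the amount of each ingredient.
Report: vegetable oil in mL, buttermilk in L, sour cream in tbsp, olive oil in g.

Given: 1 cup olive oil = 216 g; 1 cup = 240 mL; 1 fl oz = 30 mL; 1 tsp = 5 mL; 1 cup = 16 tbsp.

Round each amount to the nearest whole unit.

Scaling factor: 30/8 = 15/4 = 3.75.
vegetable oil: 1 tsp × 15/4 × 5 mL/tsp ≈ 19 mL
buttermilk: 1.5 L × 15/4 ≈ 6 L
sour cream: 1 tbsp × 15/4 ≈ 4 tbsp
olive oil: (2 cup + 13 tbsp = 2.8125 cup) × 15/4 × 216 g/cup ≈ 2278 g

vegetable oil: 19 mL; buttermilk: 6 L; sour cream: 4 tbsp; olive oil: 2278 g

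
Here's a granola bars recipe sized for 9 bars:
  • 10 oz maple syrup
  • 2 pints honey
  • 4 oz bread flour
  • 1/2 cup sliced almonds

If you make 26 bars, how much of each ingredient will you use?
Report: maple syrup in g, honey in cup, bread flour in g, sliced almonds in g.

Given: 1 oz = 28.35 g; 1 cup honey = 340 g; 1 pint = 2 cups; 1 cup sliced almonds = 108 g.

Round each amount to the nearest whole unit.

maple syrup: 819 g; honey: 12 cup; bread flour: 328 g; sliced almonds: 156 g

Scaling factor: 26/9.
maple syrup: 10 oz × 26/9 × 28.35 g/oz = 819 g
honey: 2 pint × 26/9 × 2 cup/pint ≈ 12 cup
bread flour: 4 oz × 26/9 × 28.35 g/oz ≈ 328 g
sliced almonds: 0.5 cup × 26/9 × 108 g/cup = 156 g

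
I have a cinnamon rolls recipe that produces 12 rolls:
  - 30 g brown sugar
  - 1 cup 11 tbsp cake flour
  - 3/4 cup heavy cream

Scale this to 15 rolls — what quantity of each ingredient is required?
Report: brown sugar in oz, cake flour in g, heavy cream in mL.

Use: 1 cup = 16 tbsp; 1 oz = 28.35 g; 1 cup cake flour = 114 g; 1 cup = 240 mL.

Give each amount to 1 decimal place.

brown sugar: 1.3 oz; cake flour: 240.5 g; heavy cream: 225.0 mL

Scaling factor: 15/12 = 5/4 = 1.25.
brown sugar: 30 g × 5/4 ÷ 28.35 g/oz ≈ 1.3 oz
cake flour: (1 cup + 11 tbsp = 1.6875 cup) × 5/4 × 114 g/cup ≈ 240.5 g
heavy cream: 0.75 cup × 5/4 × 240 mL/cup = 225.0 mL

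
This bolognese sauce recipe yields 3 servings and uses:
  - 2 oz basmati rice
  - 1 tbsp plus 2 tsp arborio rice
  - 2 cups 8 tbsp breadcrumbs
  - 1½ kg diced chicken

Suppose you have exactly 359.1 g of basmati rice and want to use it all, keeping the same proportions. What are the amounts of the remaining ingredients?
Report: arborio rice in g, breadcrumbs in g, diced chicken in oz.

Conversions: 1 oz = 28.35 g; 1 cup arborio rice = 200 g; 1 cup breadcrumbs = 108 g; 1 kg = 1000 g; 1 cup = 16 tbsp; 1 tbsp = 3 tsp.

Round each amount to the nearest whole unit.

arborio rice: 132 g; breadcrumbs: 1710 g; diced chicken: 335 oz

The original recipe has 56.7 g of basmati rice, so the scaling factor is 359.1 ÷ 56.7 = 19/3.
arborio rice: (1 tbsp + 2 tsp = 5/3 tbsp) × 19/3 ÷ 16 tbsp/cup × 200 g/cup ≈ 132 g
breadcrumbs: (2 cup + 8 tbsp = 2.5 cup) × 19/3 × 108 g/cup = 1710 g
diced chicken: 1.5 kg × 19/3 × 1000 g/kg ÷ 28.35 g/oz ≈ 335 oz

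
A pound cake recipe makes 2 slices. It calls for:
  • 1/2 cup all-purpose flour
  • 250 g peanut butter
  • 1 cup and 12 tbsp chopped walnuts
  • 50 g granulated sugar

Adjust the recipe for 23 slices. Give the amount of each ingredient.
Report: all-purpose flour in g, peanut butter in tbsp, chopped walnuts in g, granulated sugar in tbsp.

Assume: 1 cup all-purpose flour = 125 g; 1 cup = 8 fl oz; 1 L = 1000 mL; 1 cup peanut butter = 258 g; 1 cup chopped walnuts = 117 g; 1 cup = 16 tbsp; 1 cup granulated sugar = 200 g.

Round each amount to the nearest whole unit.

Scaling factor: 23/2 = 11.5.
all-purpose flour: 0.5 cup × 23/2 × 125 g/cup ≈ 719 g
peanut butter: 250 g × 23/2 ÷ 258 g/cup × 16 tbsp/cup ≈ 178 tbsp
chopped walnuts: (1 cup + 12 tbsp = 1.75 cup) × 23/2 × 117 g/cup ≈ 2355 g
granulated sugar: 50 g × 23/2 ÷ 200 g/cup × 16 tbsp/cup = 46 tbsp

all-purpose flour: 719 g; peanut butter: 178 tbsp; chopped walnuts: 2355 g; granulated sugar: 46 tbsp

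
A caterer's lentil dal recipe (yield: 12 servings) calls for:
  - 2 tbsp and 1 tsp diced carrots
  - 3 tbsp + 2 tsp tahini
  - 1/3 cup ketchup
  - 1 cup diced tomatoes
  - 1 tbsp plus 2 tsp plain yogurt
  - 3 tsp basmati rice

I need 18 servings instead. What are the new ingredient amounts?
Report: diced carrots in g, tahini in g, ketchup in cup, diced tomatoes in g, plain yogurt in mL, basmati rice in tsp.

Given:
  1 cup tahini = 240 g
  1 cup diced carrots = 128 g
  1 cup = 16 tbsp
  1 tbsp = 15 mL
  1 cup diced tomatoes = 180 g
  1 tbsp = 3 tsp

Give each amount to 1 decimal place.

diced carrots: 28.0 g; tahini: 82.5 g; ketchup: 0.5 cup; diced tomatoes: 270.0 g; plain yogurt: 37.5 mL; basmati rice: 4.5 tsp

Scaling factor: 18/12 = 3/2 = 1.5.
diced carrots: (2 tbsp + 1 tsp = 7/3 tbsp) × 3/2 ÷ 16 tbsp/cup × 128 g/cup = 28.0 g
tahini: (3 tbsp + 2 tsp = 11/3 tbsp) × 3/2 ÷ 16 tbsp/cup × 240 g/cup = 82.5 g
ketchup: 1/3 cup × 3/2 = 0.5 cup
diced tomatoes: 1 cup × 3/2 × 180 g/cup = 270.0 g
plain yogurt: (1 tbsp + 2 tsp = 5/3 tbsp) × 3/2 × 15 mL/tbsp = 37.5 mL
basmati rice: 3 tsp × 3/2 = 4.5 tsp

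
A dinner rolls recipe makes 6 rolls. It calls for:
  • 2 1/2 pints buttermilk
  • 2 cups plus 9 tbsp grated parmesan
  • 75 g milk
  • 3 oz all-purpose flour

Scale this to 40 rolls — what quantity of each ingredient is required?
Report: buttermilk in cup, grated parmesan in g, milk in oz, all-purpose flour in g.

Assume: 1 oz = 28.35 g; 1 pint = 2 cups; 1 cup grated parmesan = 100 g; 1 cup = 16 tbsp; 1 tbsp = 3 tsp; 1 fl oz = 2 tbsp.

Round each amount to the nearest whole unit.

buttermilk: 33 cup; grated parmesan: 1708 g; milk: 18 oz; all-purpose flour: 567 g

Scaling factor: 40/6 = 20/3.
buttermilk: 2.5 pint × 20/3 × 2 cup/pint ≈ 33 cup
grated parmesan: (2 cup + 9 tbsp = 2.5625 cup) × 20/3 × 100 g/cup ≈ 1708 g
milk: 75 g × 20/3 ÷ 28.35 g/oz ≈ 18 oz
all-purpose flour: 3 oz × 20/3 × 28.35 g/oz = 567 g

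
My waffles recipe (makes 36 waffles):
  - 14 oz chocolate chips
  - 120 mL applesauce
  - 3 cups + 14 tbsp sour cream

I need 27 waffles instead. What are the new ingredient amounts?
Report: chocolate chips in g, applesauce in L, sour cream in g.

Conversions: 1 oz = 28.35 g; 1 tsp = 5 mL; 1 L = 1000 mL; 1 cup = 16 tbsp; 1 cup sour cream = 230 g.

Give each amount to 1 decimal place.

chocolate chips: 297.7 g; applesauce: 0.1 L; sour cream: 668.4 g

Scaling factor: 27/36 = 3/4 = 0.75.
chocolate chips: 14 oz × 3/4 × 28.35 g/oz ≈ 297.7 g
applesauce: 120 mL × 3/4 ÷ 1000 mL/L ≈ 0.1 L
sour cream: (3 cup + 14 tbsp = 3.875 cup) × 3/4 × 230 g/cup ≈ 668.4 g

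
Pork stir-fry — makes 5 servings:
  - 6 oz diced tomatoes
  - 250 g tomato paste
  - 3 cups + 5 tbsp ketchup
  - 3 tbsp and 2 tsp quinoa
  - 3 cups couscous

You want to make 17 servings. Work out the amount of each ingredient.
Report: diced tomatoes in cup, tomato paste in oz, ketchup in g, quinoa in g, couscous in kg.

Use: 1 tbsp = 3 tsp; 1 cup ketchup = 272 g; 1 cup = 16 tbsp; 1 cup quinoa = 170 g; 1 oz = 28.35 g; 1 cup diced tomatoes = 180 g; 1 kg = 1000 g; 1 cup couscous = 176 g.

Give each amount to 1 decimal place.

Scaling factor: 17/5 = 3.4.
diced tomatoes: 6 oz × 17/5 × 28.35 g/oz ÷ 180 g/cup ≈ 3.2 cup
tomato paste: 250 g × 17/5 ÷ 28.35 g/oz ≈ 30.0 oz
ketchup: (3 cup + 5 tbsp = 3.3125 cup) × 17/5 × 272 g/cup = 3063.4 g
quinoa: (3 tbsp + 2 tsp = 11/3 tbsp) × 17/5 ÷ 16 tbsp/cup × 170 g/cup ≈ 132.5 g
couscous: 3 cup × 17/5 × 176 g/cup ÷ 1000 g/kg ≈ 1.8 kg

diced tomatoes: 3.2 cup; tomato paste: 30.0 oz; ketchup: 3063.4 g; quinoa: 132.5 g; couscous: 1.8 kg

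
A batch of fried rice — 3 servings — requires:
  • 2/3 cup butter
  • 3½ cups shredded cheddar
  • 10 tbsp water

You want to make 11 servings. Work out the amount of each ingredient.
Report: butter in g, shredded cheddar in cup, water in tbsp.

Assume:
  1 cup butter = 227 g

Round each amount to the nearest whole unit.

Scaling factor: 11/3.
butter: 2/3 cup × 11/3 × 227 g/cup ≈ 555 g
shredded cheddar: 3.5 cup × 11/3 ≈ 13 cup
water: 10 tbsp × 11/3 ≈ 37 tbsp

butter: 555 g; shredded cheddar: 13 cup; water: 37 tbsp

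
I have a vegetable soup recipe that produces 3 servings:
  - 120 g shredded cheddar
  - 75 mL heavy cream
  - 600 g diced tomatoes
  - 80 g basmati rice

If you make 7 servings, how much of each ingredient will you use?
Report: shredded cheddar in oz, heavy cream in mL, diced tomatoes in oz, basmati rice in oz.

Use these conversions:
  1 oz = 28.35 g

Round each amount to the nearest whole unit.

shredded cheddar: 10 oz; heavy cream: 175 mL; diced tomatoes: 49 oz; basmati rice: 7 oz

Scaling factor: 7/3.
shredded cheddar: 120 g × 7/3 ÷ 28.35 g/oz ≈ 10 oz
heavy cream: 75 mL × 7/3 = 175 mL
diced tomatoes: 600 g × 7/3 ÷ 28.35 g/oz ≈ 49 oz
basmati rice: 80 g × 7/3 ÷ 28.35 g/oz ≈ 7 oz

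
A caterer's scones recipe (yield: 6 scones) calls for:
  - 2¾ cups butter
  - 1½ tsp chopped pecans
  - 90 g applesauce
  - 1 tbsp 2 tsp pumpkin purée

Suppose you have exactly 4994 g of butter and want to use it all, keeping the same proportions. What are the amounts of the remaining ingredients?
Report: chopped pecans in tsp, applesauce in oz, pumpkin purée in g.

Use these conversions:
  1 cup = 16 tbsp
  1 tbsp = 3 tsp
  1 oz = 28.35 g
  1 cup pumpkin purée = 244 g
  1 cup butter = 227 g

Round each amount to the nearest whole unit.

chopped pecans: 12 tsp; applesauce: 25 oz; pumpkin purée: 203 g

The original recipe has 624.25 g of butter, so the scaling factor is 4994 ÷ 624.25 = 8.
chopped pecans: 1.5 tsp × 8 = 12 tsp
applesauce: 90 g × 8 ÷ 28.35 g/oz ≈ 25 oz
pumpkin purée: (1 tbsp + 2 tsp = 5/3 tbsp) × 8 ÷ 16 tbsp/cup × 244 g/cup ≈ 203 g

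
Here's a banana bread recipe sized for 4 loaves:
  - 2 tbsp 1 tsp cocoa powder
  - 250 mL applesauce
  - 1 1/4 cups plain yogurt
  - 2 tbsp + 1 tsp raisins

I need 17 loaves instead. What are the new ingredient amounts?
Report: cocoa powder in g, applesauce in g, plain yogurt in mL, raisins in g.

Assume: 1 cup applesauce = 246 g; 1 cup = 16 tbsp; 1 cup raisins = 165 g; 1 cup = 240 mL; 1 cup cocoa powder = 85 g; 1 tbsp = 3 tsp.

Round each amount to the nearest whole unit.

Scaling factor: 17/4 = 4.25.
cocoa powder: (2 tbsp + 1 tsp = 7/3 tbsp) × 17/4 ÷ 16 tbsp/cup × 85 g/cup ≈ 53 g
applesauce: 250 mL × 17/4 ÷ 240 mL/cup × 246 g/cup ≈ 1089 g
plain yogurt: 1.25 cup × 17/4 × 240 mL/cup = 1275 mL
raisins: (2 tbsp + 1 tsp = 7/3 tbsp) × 17/4 ÷ 16 tbsp/cup × 165 g/cup ≈ 102 g

cocoa powder: 53 g; applesauce: 1089 g; plain yogurt: 1275 mL; raisins: 102 g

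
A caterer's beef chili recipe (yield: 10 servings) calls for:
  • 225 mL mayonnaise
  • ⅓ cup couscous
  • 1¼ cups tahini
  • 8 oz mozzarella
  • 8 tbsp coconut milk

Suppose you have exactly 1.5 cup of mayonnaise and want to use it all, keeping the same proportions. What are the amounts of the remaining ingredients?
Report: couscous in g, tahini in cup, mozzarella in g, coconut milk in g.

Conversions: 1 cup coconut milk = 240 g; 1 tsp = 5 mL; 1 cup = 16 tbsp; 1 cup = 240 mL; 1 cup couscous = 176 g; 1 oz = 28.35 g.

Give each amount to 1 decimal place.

The original recipe has 0.9375 cup of mayonnaise, so the scaling factor is 1.5 ÷ 0.9375 = 8/5 = 1.6.
couscous: 1/3 cup × 8/5 × 176 g/cup ≈ 93.9 g
tahini: 1.25 cup × 8/5 = 2.0 cup
mozzarella: 8 oz × 8/5 × 28.35 g/oz ≈ 362.9 g
coconut milk: 8 tbsp × 8/5 ÷ 16 tbsp/cup × 240 g/cup = 192.0 g

couscous: 93.9 g; tahini: 2.0 cup; mozzarella: 362.9 g; coconut milk: 192.0 g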